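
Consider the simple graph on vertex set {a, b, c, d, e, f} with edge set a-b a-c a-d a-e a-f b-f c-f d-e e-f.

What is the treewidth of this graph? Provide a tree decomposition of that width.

Each bag holds 3 vertices, so the decomposition has width 2, which upper-bounds the treewidth. On the other hand G contains the 3-clique {a, d, e}. A clique must lie in a single bag of any decomposition, so no decomposition can have width below 2. Hence tw(G) = 2 exactly.

Treewidth 2.
One optimal decomposition is:
Bags: B1 = {a, d, e}  B2 = {a, e, f}  B3 = {a, b, f}  B4 = {a, c, f}
Tree: B1–B2, B2–B3, B3–B4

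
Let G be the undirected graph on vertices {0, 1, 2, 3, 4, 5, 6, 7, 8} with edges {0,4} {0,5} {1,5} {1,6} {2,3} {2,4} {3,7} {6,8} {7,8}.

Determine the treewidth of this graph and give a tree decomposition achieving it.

Each bag holds 3 vertices, so the decomposition has width 2, which upper-bounds the treewidth. The edges 1–5–0–4–2–3–7–8–6–1 form a cycle, so G is not a tree and its treewidth is at least 2. The upper and lower bounds meet at 2, so that is the treewidth.

Treewidth 2.
Bags: B1 = {0, 1, 5}  B2 = {0, 1, 4}  B3 = {1, 2, 4}  B4 = {1, 2, 3}  B5 = {1, 3, 7}  B6 = {1, 7, 8}  B7 = {1, 6, 8}
Tree: B1–B2, B2–B3, B3–B4, B4–B5, B5–B6, B6–B7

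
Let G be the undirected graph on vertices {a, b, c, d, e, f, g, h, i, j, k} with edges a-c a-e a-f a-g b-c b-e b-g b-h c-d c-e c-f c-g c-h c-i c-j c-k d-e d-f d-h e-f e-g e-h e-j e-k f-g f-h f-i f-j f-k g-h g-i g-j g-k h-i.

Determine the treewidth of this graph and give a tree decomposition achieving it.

The largest bag has 5 vertices, giving width 4; this decomposition certifies tw(G) ≤ 4. For the lower bound, the 5 vertices {c, d, e, f, h} are pairwise adjacent, and any tree decomposition puts a clique entirely inside one bag — forcing width ≥ 4. Combining the bounds, tw(G) = 4.

Treewidth 4.
One such decomposition:
Bags: B1 = {c, d, e, f, h}  B2 = {c, e, f, g, h}  B3 = {a, c, e, f, g}  B4 = {b, c, e, g, h}  B5 = {c, f, g, h, i}  B6 = {c, e, f, g, j}  B7 = {c, e, f, g, k}
Tree: B1–B2, B2–B3, B2–B4, B2–B5, B2–B6, B3–B7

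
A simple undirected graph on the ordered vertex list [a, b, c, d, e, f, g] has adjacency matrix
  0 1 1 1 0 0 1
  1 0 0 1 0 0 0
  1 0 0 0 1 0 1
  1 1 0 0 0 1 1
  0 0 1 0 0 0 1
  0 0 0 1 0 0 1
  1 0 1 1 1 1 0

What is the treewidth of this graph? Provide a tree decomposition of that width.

Each bag holds 3 vertices, so the decomposition has width 2, which upper-bounds the treewidth. For the lower bound, the 3 vertices {d, f, g} are pairwise adjacent, and any tree decomposition puts a clique entirely inside one bag — forcing width ≥ 2. Combining the bounds, tw(G) = 2.

Treewidth 2.
One optimal decomposition is:
Bags: B1 = {a, d, g}  B2 = {a, b, d}  B3 = {d, f, g}  B4 = {a, c, g}  B5 = {c, e, g}
Tree: B1–B2, B1–B3, B1–B4, B4–B5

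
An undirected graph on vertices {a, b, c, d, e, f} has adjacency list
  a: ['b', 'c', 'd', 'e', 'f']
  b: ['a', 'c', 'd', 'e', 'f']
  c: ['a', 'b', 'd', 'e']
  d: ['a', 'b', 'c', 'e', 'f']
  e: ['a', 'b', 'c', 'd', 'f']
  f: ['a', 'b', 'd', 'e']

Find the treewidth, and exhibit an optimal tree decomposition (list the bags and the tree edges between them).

Treewidth 4.
Bags: B1 = {a, b, d, e, f}  B2 = {a, b, c, d, e}
Tree: B1–B2

Each bag holds 5 vertices, so the decomposition has width 4, which upper-bounds the treewidth. Conversely, {a, b, c, d, e} is a clique of size 5, and the vertices of any clique must share a bag in every tree decomposition; so some bag has ≥ 5 vertices and tw(G) ≥ 4. Combining the bounds, tw(G) = 4.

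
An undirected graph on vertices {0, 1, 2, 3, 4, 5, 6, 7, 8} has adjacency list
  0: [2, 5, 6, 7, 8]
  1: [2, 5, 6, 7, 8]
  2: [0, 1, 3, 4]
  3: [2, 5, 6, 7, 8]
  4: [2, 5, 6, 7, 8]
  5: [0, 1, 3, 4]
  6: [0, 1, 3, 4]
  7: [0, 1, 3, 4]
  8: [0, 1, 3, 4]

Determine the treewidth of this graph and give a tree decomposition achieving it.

Each bag holds 5 vertices, so the decomposition has width 4, which upper-bounds the treewidth. For the lower bound: the 5 vertex sets {4,6}, {0,5}, {3,8}, {1}, {7} are disjoint, each induces a connected subgraph, and every pair is joined by at least one edge of G. Contracting each set to a single vertex therefore yields K_{5} as a minor, and since treewidth is minor-monotone, tw(G) ≥ tw(K_{5}) = 4. The upper and lower bounds meet at 4, so that is the treewidth.

Treewidth 4.
One such decomposition:
Bags: B1 = {0, 1, 3, 4, 6}  B2 = {0, 1, 3, 4, 5}  B3 = {0, 1, 3, 4, 8}  B4 = {0, 1, 3, 4, 7}  B5 = {0, 1, 2, 3, 4}
Tree: B1–B2, B2–B3, B3–B4, B4–B5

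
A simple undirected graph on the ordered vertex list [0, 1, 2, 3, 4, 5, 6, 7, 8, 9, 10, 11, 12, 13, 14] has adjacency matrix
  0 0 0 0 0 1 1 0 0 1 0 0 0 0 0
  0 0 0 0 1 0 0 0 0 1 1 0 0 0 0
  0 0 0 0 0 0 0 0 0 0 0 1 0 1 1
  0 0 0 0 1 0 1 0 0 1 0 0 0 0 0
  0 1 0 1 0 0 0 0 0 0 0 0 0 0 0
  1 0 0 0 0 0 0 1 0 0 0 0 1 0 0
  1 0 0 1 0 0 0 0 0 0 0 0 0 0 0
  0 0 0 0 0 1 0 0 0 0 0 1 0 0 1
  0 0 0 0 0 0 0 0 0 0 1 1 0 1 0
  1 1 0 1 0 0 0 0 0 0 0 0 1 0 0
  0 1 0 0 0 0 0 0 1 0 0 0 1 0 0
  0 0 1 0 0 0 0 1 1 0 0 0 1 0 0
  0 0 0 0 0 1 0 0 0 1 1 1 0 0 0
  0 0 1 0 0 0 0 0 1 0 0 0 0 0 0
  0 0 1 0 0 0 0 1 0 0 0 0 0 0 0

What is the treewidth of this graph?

3

A width-3 tree decomposition is:
Bags: B1 = {0, 3, 4, 6}  B2 = {0, 3, 4, 9}  B3 = {0, 1, 4, 9}  B4 = {0, 1, 5, 9}  B5 = {1, 5, 9, 12}  B6 = {1, 5, 10, 12}  B7 = {5, 7, 10, 12}  B8 = {7, 10, 11, 12}  B9 = {7, 8, 10, 11}  B10 = {7, 8, 11, 14}  B11 = {2, 8, 11, 14}  B12 = {2, 8, 13, 14}
Tree: B1–B2, B2–B3, B3–B4, B4–B5, B5–B6, B6–B7, B7–B8, B8–B9, B9–B10, B10–B11, B11–B12
Each bag holds 4 vertices, so the decomposition has width 3, which upper-bounds the treewidth. For the lower bound: the 4 vertex sets {3,4,6}, {0}, {9}, {1,5,10,12} are disjoint, each induces a connected subgraph, and every pair is joined by at least one edge of G. Contracting each set to a single vertex therefore yields K_{4} as a minor, and since treewidth is minor-monotone, tw(G) ≥ tw(K_{4}) = 3. Therefore the treewidth is 3.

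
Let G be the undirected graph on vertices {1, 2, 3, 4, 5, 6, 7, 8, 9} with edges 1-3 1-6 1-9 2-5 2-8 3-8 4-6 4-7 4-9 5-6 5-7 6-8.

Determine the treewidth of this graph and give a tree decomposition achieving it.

Treewidth 3.
Bags: B1 = {2, 4, 5, 7}  B2 = {2, 4, 5, 6}  B3 = {2, 4, 6, 8}  B4 = {4, 6, 8, 9}  B5 = {1, 6, 8, 9}  B6 = {1, 3, 8, 9}
Tree: B1–B2, B2–B3, B3–B4, B4–B5, B5–B6

Every bag has size at most 4, so the width is 4 − 1 = 3 and tw(G) ≤ 3. For the lower bound: the 4 vertex sets {2,5,7}, {4}, {6}, {1,3,8,9} are disjoint, each induces a connected subgraph, and every pair is joined by at least one edge of G. Contracting each set to a single vertex therefore yields K_{4} as a minor, and since treewidth is minor-monotone, tw(G) ≥ tw(K_{4}) = 3. The upper and lower bounds meet at 3, so that is the treewidth.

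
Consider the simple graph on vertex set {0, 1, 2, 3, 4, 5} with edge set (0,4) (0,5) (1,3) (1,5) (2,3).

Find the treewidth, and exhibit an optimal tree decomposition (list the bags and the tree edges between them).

Treewidth 1.
Bags: B1 = {2, 3}  B2 = {1, 3}  B3 = {1, 5}  B4 = {0, 5}  B5 = {0, 4}
Tree: B1–B2, B2–B3, B3–B4, B4–B5

The largest bag has 2 vertices, giving width 1; this decomposition certifies tw(G) ≤ 1. Any graph with an edge has treewidth ≥ 1, and G has the edge 2–3. Therefore the treewidth is 1.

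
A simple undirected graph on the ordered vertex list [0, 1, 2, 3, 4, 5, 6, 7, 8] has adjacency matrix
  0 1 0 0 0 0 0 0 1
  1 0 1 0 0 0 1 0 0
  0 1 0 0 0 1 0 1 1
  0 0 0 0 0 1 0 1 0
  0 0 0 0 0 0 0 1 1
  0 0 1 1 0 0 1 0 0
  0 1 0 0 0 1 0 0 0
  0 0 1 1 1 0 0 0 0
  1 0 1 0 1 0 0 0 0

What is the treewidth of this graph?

A width-3 tree decomposition is:
Bags: B1 = {0, 4, 7, 8}  B2 = {0, 2, 7, 8}  B3 = {0, 1, 2, 7}  B4 = {1, 2, 3, 7}  B5 = {1, 2, 3, 5}  B6 = {1, 3, 5, 6}
Tree: B1–B2, B2–B3, B3–B4, B4–B5, B5–B6
Every bag has size at most 4, so the width is 4 − 1 = 3 and tw(G) ≤ 3. For the lower bound: the 4 vertex sets {0,4,8}, {7}, {2}, {1,3,5,6} are disjoint, each induces a connected subgraph, and every pair is joined by at least one edge of G. Contracting each set to a single vertex therefore yields K_{4} as a minor, and since treewidth is minor-monotone, tw(G) ≥ tw(K_{4}) = 3. The upper and lower bounds meet at 3, so that is the treewidth.

3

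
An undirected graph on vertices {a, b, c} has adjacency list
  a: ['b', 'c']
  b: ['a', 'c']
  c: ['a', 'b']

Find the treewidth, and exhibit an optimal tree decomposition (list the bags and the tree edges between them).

With just one bag of size 3, the width is 3 − 1 = 2, so tw(G) ≤ 2. Conversely, {a, b, c} is a clique of size 3, and the vertices of any clique must share a bag in every tree decomposition; so some bag has ≥ 3 vertices and tw(G) ≥ 2. Hence tw(G) = 2 exactly.

Treewidth 2.
One optimal decomposition is:
Bags: B1 = {a, b, c}
Tree: (single bag)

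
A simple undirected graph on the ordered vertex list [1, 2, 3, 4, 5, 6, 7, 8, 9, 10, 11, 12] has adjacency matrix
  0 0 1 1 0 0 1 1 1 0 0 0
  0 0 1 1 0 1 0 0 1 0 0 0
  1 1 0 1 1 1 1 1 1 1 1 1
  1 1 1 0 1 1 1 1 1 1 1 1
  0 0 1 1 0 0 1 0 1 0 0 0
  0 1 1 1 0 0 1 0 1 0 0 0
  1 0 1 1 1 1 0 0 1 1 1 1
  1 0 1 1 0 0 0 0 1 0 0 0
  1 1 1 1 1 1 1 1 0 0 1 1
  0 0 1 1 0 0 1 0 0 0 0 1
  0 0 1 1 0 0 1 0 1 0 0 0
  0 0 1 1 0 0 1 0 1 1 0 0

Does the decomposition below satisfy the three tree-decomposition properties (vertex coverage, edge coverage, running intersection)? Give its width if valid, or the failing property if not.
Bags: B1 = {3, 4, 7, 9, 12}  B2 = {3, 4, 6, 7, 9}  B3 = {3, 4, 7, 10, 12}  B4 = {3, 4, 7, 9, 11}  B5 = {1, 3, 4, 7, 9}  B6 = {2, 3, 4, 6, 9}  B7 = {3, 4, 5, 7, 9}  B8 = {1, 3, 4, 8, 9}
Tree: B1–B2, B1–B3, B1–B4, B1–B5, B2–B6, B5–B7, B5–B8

Every vertex of G appears in some bag (union = {1, 2, 3, 4, 5, 6, 7, 8, 9, 10, 11, 12}); every edge is covered by a bag; and for each vertex v the set of bags containing v is connected in the bag tree. The decomposition is therefore valid. The largest bag has 5 vertices, so the width is 4.

Yes; width 4.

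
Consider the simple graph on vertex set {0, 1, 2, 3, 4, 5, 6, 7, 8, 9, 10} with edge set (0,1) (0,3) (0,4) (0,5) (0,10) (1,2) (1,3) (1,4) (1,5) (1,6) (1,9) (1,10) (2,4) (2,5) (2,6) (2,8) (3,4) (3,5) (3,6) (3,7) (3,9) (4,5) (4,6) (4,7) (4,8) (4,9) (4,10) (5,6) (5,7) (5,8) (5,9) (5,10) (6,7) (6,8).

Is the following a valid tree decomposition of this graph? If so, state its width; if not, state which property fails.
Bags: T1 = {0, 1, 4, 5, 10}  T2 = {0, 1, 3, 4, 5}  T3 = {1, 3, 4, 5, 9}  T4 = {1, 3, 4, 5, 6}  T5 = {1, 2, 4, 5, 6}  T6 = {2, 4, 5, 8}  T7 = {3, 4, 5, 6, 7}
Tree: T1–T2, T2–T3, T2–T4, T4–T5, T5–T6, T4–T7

A tree decomposition must satisfy three properties: every vertex lies in some bag; for every edge, both endpoints lie together in some bag; and for every vertex, the bags containing it form a connected subtree. Here edge (6,8) lies in no bag, so the decomposition is invalid.

No — edge (6,8) lies in no bag.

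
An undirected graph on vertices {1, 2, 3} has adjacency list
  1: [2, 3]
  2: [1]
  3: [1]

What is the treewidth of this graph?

A width-1 tree decomposition is:
Bags: B1 = {1, 2}  B2 = {1, 3}
Tree: B1–B2
The largest bag has 2 vertices, giving width 1; this decomposition certifies tw(G) ≤ 1. G has an edge, so its treewidth is at least 1. Therefore the treewidth is 1.

1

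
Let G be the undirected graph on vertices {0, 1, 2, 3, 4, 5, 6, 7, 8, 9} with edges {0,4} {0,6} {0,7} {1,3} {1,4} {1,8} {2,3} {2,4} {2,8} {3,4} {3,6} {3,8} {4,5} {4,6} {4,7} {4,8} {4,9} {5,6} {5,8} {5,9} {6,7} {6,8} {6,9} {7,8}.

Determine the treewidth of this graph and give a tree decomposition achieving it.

Each bag holds 4 vertices, so the decomposition has width 3, which upper-bounds the treewidth. Conversely, {1, 3, 4, 8} is a clique of size 4, and the vertices of any clique must share a bag in every tree decomposition; so some bag has ≥ 4 vertices and tw(G) ≥ 3. Combining the bounds, tw(G) = 3.

Treewidth 3.
One optimal decomposition is:
Bags: B1 = {4, 6, 7, 8}  B2 = {0, 4, 6, 7}  B3 = {3, 4, 6, 8}  B4 = {1, 3, 4, 8}  B5 = {4, 5, 6, 8}  B6 = {2, 3, 4, 8}  B7 = {4, 5, 6, 9}
Tree: B1–B2, B1–B3, B3–B4, B3–B5, B4–B6, B5–B7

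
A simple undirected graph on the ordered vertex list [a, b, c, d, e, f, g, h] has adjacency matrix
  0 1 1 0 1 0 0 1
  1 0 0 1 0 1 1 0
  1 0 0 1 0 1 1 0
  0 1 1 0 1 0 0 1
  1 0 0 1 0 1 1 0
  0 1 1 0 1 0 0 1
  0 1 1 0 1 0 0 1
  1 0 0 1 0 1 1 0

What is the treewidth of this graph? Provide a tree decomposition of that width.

The largest bag has 5 vertices, giving width 4; this decomposition certifies tw(G) ≤ 4. For the lower bound: the 5 vertex sets {b,d}, {a,c}, {f,h}, {g}, {e} are disjoint, each induces a connected subgraph, and every pair is joined by at least one edge of G. Contracting each set to a single vertex therefore yields K_{5} as a minor, and since treewidth is minor-monotone, tw(G) ≥ tw(K_{5}) = 4. Hence tw(G) = 4 exactly.

Treewidth 4.
One optimal decomposition is:
Bags: B1 = {a, b, d, f, g}  B2 = {a, c, d, f, g}  B3 = {a, d, f, g, h}  B4 = {a, d, e, f, g}
Tree: B1–B2, B2–B3, B3–B4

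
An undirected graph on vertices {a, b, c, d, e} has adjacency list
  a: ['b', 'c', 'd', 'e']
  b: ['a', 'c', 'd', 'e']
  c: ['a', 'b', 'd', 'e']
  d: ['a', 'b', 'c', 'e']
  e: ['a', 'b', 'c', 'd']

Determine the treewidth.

4

A width-4 tree decomposition is:
Bags: B1 = {a, b, c, d, e}
Tree: (single bag)
With just one bag of size 5, the width is 5 − 1 = 4, so tw(G) ≤ 4. On the other hand G contains the 5-clique {a, b, c, d, e}. A clique must lie in a single bag of any decomposition, so no decomposition can have width below 4. Combining the bounds, tw(G) = 4.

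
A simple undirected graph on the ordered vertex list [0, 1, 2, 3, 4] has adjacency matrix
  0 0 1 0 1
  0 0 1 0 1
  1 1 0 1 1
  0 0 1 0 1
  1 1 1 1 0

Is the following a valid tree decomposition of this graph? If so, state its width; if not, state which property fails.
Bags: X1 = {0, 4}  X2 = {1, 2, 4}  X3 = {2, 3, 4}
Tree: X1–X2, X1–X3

No — edge (2,0) lies in no bag.

A tree decomposition must satisfy three properties: every vertex lies in some bag; for every edge, both endpoints lie together in some bag; and for every vertex, the bags containing it form a connected subtree. Here edge (2,0) lies in no bag, so the decomposition is invalid.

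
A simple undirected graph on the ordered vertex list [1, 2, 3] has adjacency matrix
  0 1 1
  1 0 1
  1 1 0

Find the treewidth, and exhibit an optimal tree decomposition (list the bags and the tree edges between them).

Treewidth 2.
Bags: B1 = {1, 2, 3}
Tree: (single bag)

A single bag containing all 3 vertices is trivially a valid decomposition of width 2. On the other hand G contains the 3-clique {1, 2, 3}. A clique must lie in a single bag of any decomposition, so no decomposition can have width below 2. The upper and lower bounds meet at 2, so that is the treewidth.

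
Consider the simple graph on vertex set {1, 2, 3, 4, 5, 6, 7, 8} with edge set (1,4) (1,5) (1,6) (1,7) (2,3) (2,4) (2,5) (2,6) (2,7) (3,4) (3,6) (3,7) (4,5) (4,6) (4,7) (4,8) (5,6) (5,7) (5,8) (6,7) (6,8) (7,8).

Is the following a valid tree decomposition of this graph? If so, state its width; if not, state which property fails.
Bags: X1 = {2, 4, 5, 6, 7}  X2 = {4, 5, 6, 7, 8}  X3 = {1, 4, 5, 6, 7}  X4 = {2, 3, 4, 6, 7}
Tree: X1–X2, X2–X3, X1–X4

Yes; width 4.

Vertex coverage: the bags together contain {1, 2, 3, 4, 5, 6, 7, 8}, the full vertex set. Edge coverage: each edge of G has both endpoints in at least one bag. Running intersection: for every vertex, the bags containing it form a connected subtree. All three properties hold, so this is a valid tree decomposition of width max|bag| − 1 = 4, and hence tw(G) ≤ 4.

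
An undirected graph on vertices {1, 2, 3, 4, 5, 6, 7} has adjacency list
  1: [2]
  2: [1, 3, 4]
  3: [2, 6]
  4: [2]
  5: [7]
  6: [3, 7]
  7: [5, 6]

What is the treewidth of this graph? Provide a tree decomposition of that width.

Treewidth 1.
Bags: B1 = {1, 2}  B2 = {2, 3}  B3 = {3, 6}  B4 = {6, 7}  B5 = {5, 7}  B6 = {2, 4}
Tree: B1–B2, B2–B3, B3–B4, B4–B5, B1–B6

The largest bag has 2 vertices, giving width 1; this decomposition certifies tw(G) ≤ 1. G has an edge, so its treewidth is at least 1. Hence tw(G) = 1 exactly.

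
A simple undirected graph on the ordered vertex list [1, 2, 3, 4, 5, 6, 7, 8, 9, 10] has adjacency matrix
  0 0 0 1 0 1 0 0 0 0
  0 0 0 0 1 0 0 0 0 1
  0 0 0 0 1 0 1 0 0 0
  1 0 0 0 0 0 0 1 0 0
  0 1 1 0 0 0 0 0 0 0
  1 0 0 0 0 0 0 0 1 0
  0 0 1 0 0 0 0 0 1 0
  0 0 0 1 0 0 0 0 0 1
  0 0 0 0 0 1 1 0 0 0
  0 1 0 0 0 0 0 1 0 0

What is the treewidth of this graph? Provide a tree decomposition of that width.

Treewidth 2.
One optimal decomposition is:
Bags: B1 = {4, 8, 10}  B2 = {1, 4, 10}  B3 = {1, 6, 10}  B4 = {6, 9, 10}  B5 = {7, 9, 10}  B6 = {3, 7, 10}  B7 = {3, 5, 10}  B8 = {2, 5, 10}
Tree: B1–B2, B2–B3, B3–B4, B4–B5, B5–B6, B6–B7, B7–B8

Each bag holds 3 vertices, so the decomposition has width 2, which upper-bounds the treewidth. The edges 10–8–4–1–6–9–7–3–5–2–10 form a cycle, so G is not a tree and its treewidth is at least 2. Therefore the treewidth is 2.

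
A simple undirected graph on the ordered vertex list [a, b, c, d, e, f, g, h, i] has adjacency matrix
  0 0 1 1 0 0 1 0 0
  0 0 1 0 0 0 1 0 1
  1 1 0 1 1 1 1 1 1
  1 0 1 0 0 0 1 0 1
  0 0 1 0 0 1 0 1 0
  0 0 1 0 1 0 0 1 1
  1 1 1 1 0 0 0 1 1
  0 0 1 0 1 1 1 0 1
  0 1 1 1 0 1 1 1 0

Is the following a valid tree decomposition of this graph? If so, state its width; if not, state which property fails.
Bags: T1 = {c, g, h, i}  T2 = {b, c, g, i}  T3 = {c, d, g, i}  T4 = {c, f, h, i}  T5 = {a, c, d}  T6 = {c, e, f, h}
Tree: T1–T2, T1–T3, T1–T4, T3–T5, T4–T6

A tree decomposition must satisfy three properties: every vertex lies in some bag; for every edge, both endpoints lie together in some bag; and for every vertex, the bags containing it form a connected subtree. Here edge (g,a) lies in no bag, so the decomposition is invalid.

No — edge (g,a) lies in no bag.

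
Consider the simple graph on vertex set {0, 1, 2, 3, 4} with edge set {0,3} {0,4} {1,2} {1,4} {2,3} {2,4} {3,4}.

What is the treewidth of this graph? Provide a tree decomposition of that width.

Treewidth 2.
One optimal decomposition is:
Bags: B1 = {0, 3, 4}  B2 = {2, 3, 4}  B3 = {1, 2, 4}
Tree: B1–B2, B2–B3

Every bag has size at most 3, so the width is 3 − 1 = 2 and tw(G) ≤ 2. For the lower bound, the 3 vertices {0, 3, 4} are pairwise adjacent, and any tree decomposition puts a clique entirely inside one bag — forcing width ≥ 2. Hence tw(G) = 2 exactly.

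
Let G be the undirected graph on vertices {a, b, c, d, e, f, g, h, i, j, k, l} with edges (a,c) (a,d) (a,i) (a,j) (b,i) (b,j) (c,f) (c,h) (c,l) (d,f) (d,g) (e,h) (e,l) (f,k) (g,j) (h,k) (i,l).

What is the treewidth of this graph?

A width-3 tree decomposition is:
Bags: B1 = {e, f, h, k}  B2 = {c, e, f, h}  B3 = {c, e, f, l}  B4 = {c, d, f, l}  B5 = {a, c, d, l}  B6 = {a, d, i, l}  B7 = {a, d, g, i}  B8 = {a, g, i, j}  B9 = {b, g, i, j}
Tree: B1–B2, B2–B3, B3–B4, B4–B5, B5–B6, B6–B7, B7–B8, B8–B9
Every bag has size at most 4, so the width is 4 − 1 = 3 and tw(G) ≤ 3. For the lower bound: the 4 vertex sets {e,h,k}, {f}, {c}, {a,d,i,l} are disjoint, each induces a connected subgraph, and every pair is joined by at least one edge of G. Contracting each set to a single vertex therefore yields K_{4} as a minor, and since treewidth is minor-monotone, tw(G) ≥ tw(K_{4}) = 3. Combining the bounds, tw(G) = 3.

3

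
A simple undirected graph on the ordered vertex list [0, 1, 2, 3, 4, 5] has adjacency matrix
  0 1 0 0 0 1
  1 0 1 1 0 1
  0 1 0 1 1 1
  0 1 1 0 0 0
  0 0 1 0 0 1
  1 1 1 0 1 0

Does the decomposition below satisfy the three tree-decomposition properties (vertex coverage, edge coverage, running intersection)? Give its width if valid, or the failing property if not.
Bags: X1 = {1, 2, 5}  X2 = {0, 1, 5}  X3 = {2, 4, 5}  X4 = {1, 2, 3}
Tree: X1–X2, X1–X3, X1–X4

Every vertex of G appears in some bag (union = {0, 1, 2, 3, 4, 5}); every edge is covered by a bag; and for each vertex v the set of bags containing v is connected in the bag tree. The decomposition is therefore valid. The largest bag has 3 vertices, so the width is 2.

Yes; width 2.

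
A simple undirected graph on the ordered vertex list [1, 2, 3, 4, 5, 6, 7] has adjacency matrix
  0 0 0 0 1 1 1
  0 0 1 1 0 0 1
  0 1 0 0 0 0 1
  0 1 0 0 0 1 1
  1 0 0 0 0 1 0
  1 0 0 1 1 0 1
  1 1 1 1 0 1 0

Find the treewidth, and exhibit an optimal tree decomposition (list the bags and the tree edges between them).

Every bag has size at most 3, so the width is 3 − 1 = 2 and tw(G) ≤ 2. On the other hand G contains the 3-clique {1, 5, 6}. A clique must lie in a single bag of any decomposition, so no decomposition can have width below 2. Hence tw(G) = 2 exactly.

Treewidth 2.
One such decomposition:
Bags: B1 = {2, 4, 7}  B2 = {2, 3, 7}  B3 = {4, 6, 7}  B4 = {1, 6, 7}  B5 = {1, 5, 6}
Tree: B1–B2, B1–B3, B3–B4, B4–B5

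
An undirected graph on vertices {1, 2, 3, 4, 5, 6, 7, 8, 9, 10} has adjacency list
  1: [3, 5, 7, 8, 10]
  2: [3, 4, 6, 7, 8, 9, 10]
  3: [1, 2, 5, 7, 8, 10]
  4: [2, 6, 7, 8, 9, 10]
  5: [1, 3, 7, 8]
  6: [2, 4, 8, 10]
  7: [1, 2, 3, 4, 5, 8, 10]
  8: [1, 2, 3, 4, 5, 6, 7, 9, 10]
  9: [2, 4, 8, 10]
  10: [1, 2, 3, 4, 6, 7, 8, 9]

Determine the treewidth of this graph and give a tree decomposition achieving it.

Treewidth 4.
One such decomposition:
Bags: B1 = {2, 4, 6, 8, 10}  B2 = {2, 4, 7, 8, 10}  B3 = {2, 3, 7, 8, 10}  B4 = {1, 3, 7, 8, 10}  B5 = {1, 3, 5, 7, 8}  B6 = {2, 4, 8, 9, 10}
Tree: B1–B2, B2–B3, B3–B4, B4–B5, B2–B6

Each bag holds 5 vertices, so the decomposition has width 4, which upper-bounds the treewidth. For the lower bound, the 5 vertices {1, 3, 7, 8, 10} are pairwise adjacent, and any tree decomposition puts a clique entirely inside one bag — forcing width ≥ 4. Hence tw(G) = 4 exactly.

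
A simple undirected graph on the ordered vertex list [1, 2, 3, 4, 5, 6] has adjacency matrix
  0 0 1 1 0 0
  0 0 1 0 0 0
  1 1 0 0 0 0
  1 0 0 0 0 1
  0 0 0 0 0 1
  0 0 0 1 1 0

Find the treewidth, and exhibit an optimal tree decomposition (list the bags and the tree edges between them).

Every bag has size at most 2, so the width is 2 − 1 = 1 and tw(G) ≤ 1. G has an edge, so its treewidth is at least 1. Hence tw(G) = 1 exactly.

Treewidth 1.
One such decomposition:
Bags: B1 = {5, 6}  B2 = {4, 6}  B3 = {1, 4}  B4 = {1, 3}  B5 = {2, 3}
Tree: B1–B2, B2–B3, B3–B4, B4–B5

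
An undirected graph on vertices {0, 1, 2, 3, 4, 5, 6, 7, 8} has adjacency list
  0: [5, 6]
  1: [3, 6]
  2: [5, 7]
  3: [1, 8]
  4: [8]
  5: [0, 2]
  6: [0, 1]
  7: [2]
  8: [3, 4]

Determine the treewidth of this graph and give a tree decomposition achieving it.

Treewidth 1.
One optimal decomposition is:
Bags: B1 = {4, 8}  B2 = {3, 8}  B3 = {1, 3}  B4 = {1, 6}  B5 = {0, 6}  B6 = {0, 5}  B7 = {2, 5}  B8 = {2, 7}
Tree: B1–B2, B2–B3, B3–B4, B4–B5, B5–B6, B6–B7, B7–B8

Each bag holds 2 vertices, so the decomposition has width 1, which upper-bounds the treewidth. Any graph with an edge has treewidth ≥ 1, and G has the edge 4–8. Therefore the treewidth is 1.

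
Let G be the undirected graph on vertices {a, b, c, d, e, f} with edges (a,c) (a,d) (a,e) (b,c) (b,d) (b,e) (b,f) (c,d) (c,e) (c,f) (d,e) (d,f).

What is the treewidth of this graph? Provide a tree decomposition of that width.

Treewidth 3.
One such decomposition:
Bags: B1 = {b, c, d, e}  B2 = {b, c, d, f}  B3 = {a, c, d, e}
Tree: B1–B2, B1–B3

Each bag holds 4 vertices, so the decomposition has width 3, which upper-bounds the treewidth. On the other hand G contains the 4-clique {a, c, d, e}. A clique must lie in a single bag of any decomposition, so no decomposition can have width below 3. Combining the bounds, tw(G) = 3.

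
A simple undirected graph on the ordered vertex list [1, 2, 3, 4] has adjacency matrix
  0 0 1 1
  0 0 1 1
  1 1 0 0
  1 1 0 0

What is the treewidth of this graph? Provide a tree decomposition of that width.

The largest bag has 3 vertices, giving width 2; this decomposition certifies tw(G) ≤ 2. The edges 3–1–4–2–3 form a cycle, so G is not a tree and its treewidth is at least 2. Therefore the treewidth is 2.

Treewidth 2.
One optimal decomposition is:
Bags: B1 = {1, 3, 4}  B2 = {2, 3, 4}
Tree: B1–B2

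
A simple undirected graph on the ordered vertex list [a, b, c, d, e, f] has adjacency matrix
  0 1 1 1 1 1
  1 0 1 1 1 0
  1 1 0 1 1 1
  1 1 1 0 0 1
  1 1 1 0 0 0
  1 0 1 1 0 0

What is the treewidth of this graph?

3

A width-3 tree decomposition is:
Bags: B1 = {a, b, c, e}  B2 = {a, b, c, d}  B3 = {a, c, d, f}
Tree: B1–B2, B2–B3
Each bag holds 4 vertices, so the decomposition has width 3, which upper-bounds the treewidth. For the lower bound, the 4 vertices {a, c, d, f} are pairwise adjacent, and any tree decomposition puts a clique entirely inside one bag — forcing width ≥ 3. Therefore the treewidth is 3.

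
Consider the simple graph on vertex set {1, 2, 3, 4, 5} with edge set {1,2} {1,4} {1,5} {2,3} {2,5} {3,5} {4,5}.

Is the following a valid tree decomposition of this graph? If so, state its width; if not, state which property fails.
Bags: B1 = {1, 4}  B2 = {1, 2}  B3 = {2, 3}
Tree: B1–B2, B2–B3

No — vertex 5 appears in no bag.

A tree decomposition must satisfy three properties: every vertex lies in some bag; for every edge, both endpoints lie together in some bag; and for every vertex, the bags containing it form a connected subtree. Here vertex 5 appears in no bag, so the decomposition is invalid.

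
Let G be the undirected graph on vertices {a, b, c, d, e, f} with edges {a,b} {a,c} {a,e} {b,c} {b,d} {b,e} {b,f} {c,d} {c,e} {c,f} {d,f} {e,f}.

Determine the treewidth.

3

A width-3 tree decomposition is:
Bags: B1 = {b, c, e, f}  B2 = {b, c, d, f}  B3 = {a, b, c, e}
Tree: B1–B2, B1–B3
The largest bag has 4 vertices, giving width 3; this decomposition certifies tw(G) ≤ 3. Conversely, {b, c, d, f} is a clique of size 4, and the vertices of any clique must share a bag in every tree decomposition; so some bag has ≥ 4 vertices and tw(G) ≥ 3. The upper and lower bounds meet at 3, so that is the treewidth.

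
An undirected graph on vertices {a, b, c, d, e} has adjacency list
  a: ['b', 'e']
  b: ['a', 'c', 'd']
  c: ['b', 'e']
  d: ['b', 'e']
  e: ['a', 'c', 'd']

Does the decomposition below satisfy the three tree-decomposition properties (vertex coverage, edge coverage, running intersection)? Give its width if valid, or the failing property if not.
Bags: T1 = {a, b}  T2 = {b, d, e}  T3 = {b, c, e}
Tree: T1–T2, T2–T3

No — edge (e,a) lies in no bag.

A tree decomposition must satisfy three properties: every vertex lies in some bag; for every edge, both endpoints lie together in some bag; and for every vertex, the bags containing it form a connected subtree. Here edge (e,a) lies in no bag, so the decomposition is invalid.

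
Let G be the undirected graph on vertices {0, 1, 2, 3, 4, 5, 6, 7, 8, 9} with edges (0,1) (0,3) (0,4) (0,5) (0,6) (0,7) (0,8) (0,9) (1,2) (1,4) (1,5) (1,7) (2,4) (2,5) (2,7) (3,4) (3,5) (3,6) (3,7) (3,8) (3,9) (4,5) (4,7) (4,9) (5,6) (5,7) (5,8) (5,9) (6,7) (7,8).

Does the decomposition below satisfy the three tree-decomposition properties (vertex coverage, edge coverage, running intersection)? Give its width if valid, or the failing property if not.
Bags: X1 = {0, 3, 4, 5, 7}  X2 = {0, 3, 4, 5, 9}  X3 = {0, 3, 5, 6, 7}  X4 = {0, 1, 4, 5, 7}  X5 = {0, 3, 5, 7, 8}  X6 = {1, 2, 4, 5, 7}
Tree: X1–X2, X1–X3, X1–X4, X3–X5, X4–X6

Yes; width 4.

Every vertex of G appears in some bag (union = {0, 1, 2, 3, 4, 5, 6, 7, 8, 9}); every edge is covered by a bag; and for each vertex v the set of bags containing v is connected in the bag tree. The decomposition is therefore valid. The largest bag has 5 vertices, so the width is 4.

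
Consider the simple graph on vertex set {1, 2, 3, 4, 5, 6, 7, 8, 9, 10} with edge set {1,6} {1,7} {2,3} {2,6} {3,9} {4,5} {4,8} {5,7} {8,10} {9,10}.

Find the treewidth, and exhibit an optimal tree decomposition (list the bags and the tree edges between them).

Treewidth 2.
Bags: B1 = {3, 9, 10}  B2 = {2, 3, 10}  B3 = {2, 6, 10}  B4 = {1, 6, 10}  B5 = {1, 7, 10}  B6 = {5, 7, 10}  B7 = {4, 5, 10}  B8 = {4, 8, 10}
Tree: B1–B2, B2–B3, B3–B4, B4–B5, B5–B6, B6–B7, B7–B8

Every bag has size at most 3, so the width is 3 − 1 = 2 and tw(G) ≤ 2. For the lower bound, G contains the cycle 10–9–3–2–6–1–7–5–4–8–10, so G is not a forest; only forests have treewidth ≤ 1, hence tw(G) ≥ 2. Combining the bounds, tw(G) = 2.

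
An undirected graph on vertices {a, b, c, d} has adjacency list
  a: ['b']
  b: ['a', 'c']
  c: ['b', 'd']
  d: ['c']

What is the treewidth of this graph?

A width-1 tree decomposition is:
Bags: B1 = {c, d}  B2 = {b, c}  B3 = {a, b}
Tree: B1–B2, B2–B3
The largest bag has 2 vertices, giving width 1; this decomposition certifies tw(G) ≤ 1. Since G has at least one edge (e.g. d–c), it is not an edgeless graph, so tw(G) ≥ 1. The upper and lower bounds meet at 1, so that is the treewidth.

1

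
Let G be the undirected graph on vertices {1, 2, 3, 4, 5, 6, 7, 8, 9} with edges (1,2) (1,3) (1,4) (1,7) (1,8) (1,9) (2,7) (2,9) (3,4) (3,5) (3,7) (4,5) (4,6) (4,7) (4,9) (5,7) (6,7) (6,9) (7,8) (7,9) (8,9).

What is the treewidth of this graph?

A width-3 tree decomposition is:
Bags: B1 = {1, 4, 7, 9}  B2 = {1, 7, 8, 9}  B3 = {1, 3, 4, 7}  B4 = {3, 4, 5, 7}  B5 = {1, 2, 7, 9}  B6 = {4, 6, 7, 9}
Tree: B1–B2, B1–B3, B3–B4, B1–B5, B1–B6
The largest bag has 4 vertices, giving width 3; this decomposition certifies tw(G) ≤ 3. For the lower bound, the 4 vertices {1, 7, 8, 9} are pairwise adjacent, and any tree decomposition puts a clique entirely inside one bag — forcing width ≥ 3. Hence tw(G) = 3 exactly.

3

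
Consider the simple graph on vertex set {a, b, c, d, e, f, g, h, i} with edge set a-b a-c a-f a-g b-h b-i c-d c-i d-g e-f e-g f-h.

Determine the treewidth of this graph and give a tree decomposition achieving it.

Treewidth 3.
One such decomposition:
Bags: B1 = {e, f, g, h}  B2 = {a, f, g, h}  B3 = {a, b, g, h}  B4 = {a, b, d, g}  B5 = {a, b, c, d}  B6 = {b, c, d, i}
Tree: B1–B2, B2–B3, B3–B4, B4–B5, B5–B6

Each bag holds 4 vertices, so the decomposition has width 3, which upper-bounds the treewidth. For the lower bound: the 4 vertex sets {e,f,h}, {g}, {a}, {b,c,d,i} are disjoint, each induces a connected subgraph, and every pair is joined by at least one edge of G. Contracting each set to a single vertex therefore yields K_{4} as a minor, and since treewidth is minor-monotone, tw(G) ≥ tw(K_{4}) = 3. Therefore the treewidth is 3.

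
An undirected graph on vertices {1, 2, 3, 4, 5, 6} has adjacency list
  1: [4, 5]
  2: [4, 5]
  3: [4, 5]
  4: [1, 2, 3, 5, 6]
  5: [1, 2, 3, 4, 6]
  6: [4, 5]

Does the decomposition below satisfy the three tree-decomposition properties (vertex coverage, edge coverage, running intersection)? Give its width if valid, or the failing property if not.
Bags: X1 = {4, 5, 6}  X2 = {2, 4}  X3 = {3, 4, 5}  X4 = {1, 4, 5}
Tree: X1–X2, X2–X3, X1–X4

A tree decomposition must satisfy three properties: every vertex lies in some bag; for every edge, both endpoints lie together in some bag; and for every vertex, the bags containing it form a connected subtree. Here edge (5,2) lies in no bag, so the decomposition is invalid.

No — edge (5,2) lies in no bag.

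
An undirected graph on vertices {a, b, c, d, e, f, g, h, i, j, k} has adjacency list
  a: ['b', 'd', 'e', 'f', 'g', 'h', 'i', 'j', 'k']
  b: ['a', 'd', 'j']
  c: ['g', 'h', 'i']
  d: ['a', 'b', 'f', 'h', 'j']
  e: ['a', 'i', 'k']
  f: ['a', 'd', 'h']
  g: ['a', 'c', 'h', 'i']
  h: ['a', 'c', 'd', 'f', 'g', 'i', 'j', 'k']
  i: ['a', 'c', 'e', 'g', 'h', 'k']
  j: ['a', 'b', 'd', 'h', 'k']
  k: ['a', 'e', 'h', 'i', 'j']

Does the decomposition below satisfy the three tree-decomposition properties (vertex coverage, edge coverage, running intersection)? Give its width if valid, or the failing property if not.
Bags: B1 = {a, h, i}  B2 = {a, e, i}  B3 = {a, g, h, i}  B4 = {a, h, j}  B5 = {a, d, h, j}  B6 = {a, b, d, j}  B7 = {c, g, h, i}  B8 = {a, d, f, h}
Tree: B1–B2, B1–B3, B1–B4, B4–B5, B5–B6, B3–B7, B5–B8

A tree decomposition must satisfy three properties: every vertex lies in some bag; for every edge, both endpoints lie together in some bag; and for every vertex, the bags containing it form a connected subtree. Here vertex k appears in no bag, so the decomposition is invalid.

No — vertex k appears in no bag.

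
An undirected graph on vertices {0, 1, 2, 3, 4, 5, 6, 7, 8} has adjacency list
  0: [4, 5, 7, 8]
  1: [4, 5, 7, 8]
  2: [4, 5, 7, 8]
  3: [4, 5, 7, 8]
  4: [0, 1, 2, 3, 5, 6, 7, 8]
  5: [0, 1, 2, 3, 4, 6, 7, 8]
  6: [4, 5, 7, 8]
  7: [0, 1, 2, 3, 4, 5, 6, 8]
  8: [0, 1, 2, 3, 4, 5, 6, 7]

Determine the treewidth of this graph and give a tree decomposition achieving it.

Treewidth 4.
One such decomposition:
Bags: B1 = {0, 4, 5, 7, 8}  B2 = {4, 5, 6, 7, 8}  B3 = {2, 4, 5, 7, 8}  B4 = {3, 4, 5, 7, 8}  B5 = {1, 4, 5, 7, 8}
Tree: B1–B2, B2–B3, B2–B4, B2–B5

Each bag holds 5 vertices, so the decomposition has width 4, which upper-bounds the treewidth. Conversely, {0, 4, 5, 7, 8} is a clique of size 5, and the vertices of any clique must share a bag in every tree decomposition; so some bag has ≥ 5 vertices and tw(G) ≥ 4. Hence tw(G) = 4 exactly.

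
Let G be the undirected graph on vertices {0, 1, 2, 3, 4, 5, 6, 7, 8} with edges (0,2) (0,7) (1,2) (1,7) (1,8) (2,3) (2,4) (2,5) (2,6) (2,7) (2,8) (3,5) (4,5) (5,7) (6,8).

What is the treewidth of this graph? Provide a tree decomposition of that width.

Each bag holds 3 vertices, so the decomposition has width 2, which upper-bounds the treewidth. On the other hand G contains the 3-clique {0, 2, 7}. A clique must lie in a single bag of any decomposition, so no decomposition can have width below 2. Therefore the treewidth is 2.

Treewidth 2.
One such decomposition:
Bags: B1 = {2, 5, 7}  B2 = {1, 2, 7}  B3 = {1, 2, 8}  B4 = {2, 4, 5}  B5 = {2, 3, 5}  B6 = {2, 6, 8}  B7 = {0, 2, 7}
Tree: B1–B2, B2–B3, B1–B4, B4–B5, B3–B6, B2–B7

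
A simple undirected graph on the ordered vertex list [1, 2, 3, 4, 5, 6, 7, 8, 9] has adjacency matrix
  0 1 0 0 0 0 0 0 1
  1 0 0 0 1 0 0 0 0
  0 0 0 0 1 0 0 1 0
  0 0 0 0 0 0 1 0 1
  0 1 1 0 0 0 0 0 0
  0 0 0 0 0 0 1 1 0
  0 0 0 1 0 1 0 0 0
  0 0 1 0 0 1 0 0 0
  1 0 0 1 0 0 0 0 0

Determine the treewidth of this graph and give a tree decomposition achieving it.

Each bag holds 3 vertices, so the decomposition has width 2, which upper-bounds the treewidth. Since 5–3–8–6–7–4–9–1–2–5 is a cycle in G, G is not acyclic. Forests are exactly the graphs of treewidth ≤ 1, so tw(G) ≥ 2. Combining the bounds, tw(G) = 2.

Treewidth 2.
One optimal decomposition is:
Bags: B1 = {3, 5, 8}  B2 = {5, 6, 8}  B3 = {5, 6, 7}  B4 = {4, 5, 7}  B5 = {4, 5, 9}  B6 = {1, 5, 9}  B7 = {1, 2, 5}
Tree: B1–B2, B2–B3, B3–B4, B4–B5, B5–B6, B6–B7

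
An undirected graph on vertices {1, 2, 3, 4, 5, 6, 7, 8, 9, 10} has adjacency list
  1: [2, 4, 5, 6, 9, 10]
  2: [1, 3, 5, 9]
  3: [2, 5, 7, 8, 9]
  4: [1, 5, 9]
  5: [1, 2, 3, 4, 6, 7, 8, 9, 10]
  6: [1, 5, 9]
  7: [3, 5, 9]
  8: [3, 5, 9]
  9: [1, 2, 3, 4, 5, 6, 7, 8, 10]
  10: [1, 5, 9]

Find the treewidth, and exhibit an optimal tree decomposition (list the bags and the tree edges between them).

Treewidth 3.
One optimal decomposition is:
Bags: B1 = {2, 3, 5, 9}  B2 = {3, 5, 7, 9}  B3 = {1, 2, 5, 9}  B4 = {3, 5, 8, 9}  B5 = {1, 5, 9, 10}  B6 = {1, 4, 5, 9}  B7 = {1, 5, 6, 9}
Tree: B1–B2, B1–B3, B2–B4, B3–B5, B5–B6, B3–B7

Every bag has size at most 4, so the width is 4 − 1 = 3 and tw(G) ≤ 3. Conversely, {3, 5, 8, 9} is a clique of size 4, and the vertices of any clique must share a bag in every tree decomposition; so some bag has ≥ 4 vertices and tw(G) ≥ 3. The upper and lower bounds meet at 3, so that is the treewidth.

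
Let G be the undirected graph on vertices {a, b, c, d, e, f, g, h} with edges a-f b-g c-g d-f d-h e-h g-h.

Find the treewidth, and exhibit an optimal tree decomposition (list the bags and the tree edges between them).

The largest bag has 2 vertices, giving width 1; this decomposition certifies tw(G) ≤ 1. Since G has at least one edge (e.g. d–h), it is not an edgeless graph, so tw(G) ≥ 1. Combining the bounds, tw(G) = 1.

Treewidth 1.
One optimal decomposition is:
Bags: B1 = {d, h}  B2 = {d, f}  B3 = {a, f}  B4 = {g, h}  B5 = {c, g}  B6 = {e, h}  B7 = {b, g}
Tree: B1–B2, B2–B3, B1–B4, B4–B5, B4–B6, B5–B7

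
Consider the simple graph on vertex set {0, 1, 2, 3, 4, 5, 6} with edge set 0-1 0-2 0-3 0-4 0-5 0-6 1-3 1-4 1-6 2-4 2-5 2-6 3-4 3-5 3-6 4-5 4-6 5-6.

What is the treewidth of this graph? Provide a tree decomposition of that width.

Treewidth 4.
One optimal decomposition is:
Bags: B1 = {0, 3, 4, 5, 6}  B2 = {0, 2, 4, 5, 6}  B3 = {0, 1, 3, 4, 6}
Tree: B1–B2, B1–B3

The largest bag has 5 vertices, giving width 4; this decomposition certifies tw(G) ≤ 4. For the lower bound, the 5 vertices {0, 2, 4, 5, 6} are pairwise adjacent, and any tree decomposition puts a clique entirely inside one bag — forcing width ≥ 4. Therefore the treewidth is 4.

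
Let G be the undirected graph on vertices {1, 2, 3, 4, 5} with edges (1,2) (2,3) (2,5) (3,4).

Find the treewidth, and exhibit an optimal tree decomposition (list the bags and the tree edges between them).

The largest bag has 2 vertices, giving width 1; this decomposition certifies tw(G) ≤ 1. Since G has at least one edge (e.g. 2–3), it is not an edgeless graph, so tw(G) ≥ 1. The upper and lower bounds meet at 1, so that is the treewidth.

Treewidth 1.
Bags: B1 = {2, 3}  B2 = {2, 5}  B3 = {3, 4}  B4 = {1, 2}
Tree: B1–B2, B1–B3, B2–B4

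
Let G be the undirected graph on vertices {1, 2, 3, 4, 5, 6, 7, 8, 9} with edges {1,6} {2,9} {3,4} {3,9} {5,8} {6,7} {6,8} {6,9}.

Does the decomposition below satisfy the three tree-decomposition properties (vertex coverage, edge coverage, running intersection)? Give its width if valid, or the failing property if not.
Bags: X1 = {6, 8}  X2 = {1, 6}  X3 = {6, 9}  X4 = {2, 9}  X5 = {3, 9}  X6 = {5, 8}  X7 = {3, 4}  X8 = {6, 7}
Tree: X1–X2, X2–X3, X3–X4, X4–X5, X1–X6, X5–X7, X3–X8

Vertex coverage: the bags together contain {1, 2, 3, 4, 5, 6, 7, 8, 9}, the full vertex set. Edge coverage: each edge of G has both endpoints in at least one bag. Running intersection: for every vertex, the bags containing it form a connected subtree. All three properties hold, so this is a valid tree decomposition of width max|bag| − 1 = 1, and hence tw(G) ≤ 1.

Yes; width 1.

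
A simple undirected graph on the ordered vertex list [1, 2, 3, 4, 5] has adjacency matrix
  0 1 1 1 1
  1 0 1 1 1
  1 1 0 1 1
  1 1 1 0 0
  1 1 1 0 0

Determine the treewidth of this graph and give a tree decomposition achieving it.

Treewidth 3.
Bags: B1 = {1, 2, 3, 4}  B2 = {1, 2, 3, 5}
Tree: B1–B2

The largest bag has 4 vertices, giving width 3; this decomposition certifies tw(G) ≤ 3. For the lower bound, the 4 vertices {1, 2, 3, 4} are pairwise adjacent, and any tree decomposition puts a clique entirely inside one bag — forcing width ≥ 3. Hence tw(G) = 3 exactly.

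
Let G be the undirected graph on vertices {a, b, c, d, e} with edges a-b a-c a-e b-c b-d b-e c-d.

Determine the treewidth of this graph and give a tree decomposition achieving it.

Treewidth 2.
Bags: B1 = {b, c, d}  B2 = {a, b, c}  B3 = {a, b, e}
Tree: B1–B2, B2–B3

Each bag holds 3 vertices, so the decomposition has width 2, which upper-bounds the treewidth. For the lower bound, the 3 vertices {a, b, e} are pairwise adjacent, and any tree decomposition puts a clique entirely inside one bag — forcing width ≥ 2. Therefore the treewidth is 2.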